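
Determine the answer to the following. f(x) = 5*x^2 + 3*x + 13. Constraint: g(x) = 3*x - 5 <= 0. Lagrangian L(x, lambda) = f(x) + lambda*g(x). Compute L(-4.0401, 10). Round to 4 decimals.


Step 1: Evaluate f(x).
f(-4.0401) = 5*(-4.0401)^2 + 3*(-4.0401) + 13 = 82.4917
Step 2: Evaluate g(x).
g(-4.0401) = 3*-4.0401 - 5 = -17.1203
Step 3: Compute Lagrangian.
L = 82.4917 + 10*-17.1203 = -88.7113


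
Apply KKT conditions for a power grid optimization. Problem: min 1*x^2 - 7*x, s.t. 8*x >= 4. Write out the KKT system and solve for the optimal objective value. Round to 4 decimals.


Step 1: Try lambda = 0 (constraint inactive).
Stationarity: 2*1*x - 7 = 0
x* = 7/(2*1) = 3.5
Check constraint: 8*3.5 = 28.0 >= 4 -- satisfied.
Step 2: Compute optimal value.
f(x*) = 1*3.5^2 - 7*3.5 = -12.25


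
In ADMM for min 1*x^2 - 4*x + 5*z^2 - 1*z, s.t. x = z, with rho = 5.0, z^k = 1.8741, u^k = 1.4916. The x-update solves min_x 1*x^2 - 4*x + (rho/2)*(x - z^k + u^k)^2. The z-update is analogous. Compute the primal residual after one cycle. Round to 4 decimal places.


ADMM iteration with rho = 5.0, z^k = 1.8741, u^k = 1.4916
Step 1: x-update.
Minimize 1*x^2 - 4*x + (5.0/2)*(x - 1.8741 + 1.4916)^2
FOC: (2*1 + 5.0)*x = 4 + 5.0*(1.8741 - 1.4916)
x^{k+1} = 0.8446
Step 2: z-update.
Minimize 5*z^2 - 1*z + (5.0/2)*(0.8446 - z + 1.4916)^2
FOC: (2*5 + 5.0)*z = 1 + 5.0*(0.8446 + 1.4916)
z^{k+1} = 0.8454
Step 3: u-update.
u^{k+1} = 1.4916 + 0.8446 - 0.8454 = 1.4908
Step 4: Primal residual = |0.8446 - 0.8454| = 0.0008


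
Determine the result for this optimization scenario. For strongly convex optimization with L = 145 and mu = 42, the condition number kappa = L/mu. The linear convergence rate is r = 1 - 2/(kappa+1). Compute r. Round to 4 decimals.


Step 1: Compute the condition number.
kappa = L/mu = 145/42 = 3.4524
Step 2: Compute the convergence rate.
r = 1 - 2/(kappa + 1) = 1 - 2*mu/(L + mu) = (L - mu)/(L + mu) = 103/187 = 0.5508


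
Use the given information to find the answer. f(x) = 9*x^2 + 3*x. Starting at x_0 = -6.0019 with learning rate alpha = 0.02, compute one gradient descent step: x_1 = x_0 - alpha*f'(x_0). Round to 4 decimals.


We compute the gradient at x_0 and apply the update.
f'(x) = 18*x + 3
f'(-6.0019) = 18*-6.0019 + 3 = -105.0342
x_1 = -6.0019 - 0.02*-105.0342 = -3.9012


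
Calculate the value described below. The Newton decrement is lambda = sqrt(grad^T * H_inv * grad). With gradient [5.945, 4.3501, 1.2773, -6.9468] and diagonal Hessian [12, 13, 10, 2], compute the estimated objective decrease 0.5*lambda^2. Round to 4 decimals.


Step 1: H is diagonal, so H^(-1) * g = [0.4954, 0.3346, 0.1277, -3.4734].
Step 2: g^T H^(-1) g = sum_i g_i^2 / H_ii
  = (5.945)^2/12 + (4.3501)^2/13 + (1.2773)^2/10 + (-6.9468)^2/2
  = 2.9453 + 1.4556 + 0.1631 + 24.129 = 28.6931
Step 3: Objective decrease = 0.5 * g^T H^(-1) g = 14.3465


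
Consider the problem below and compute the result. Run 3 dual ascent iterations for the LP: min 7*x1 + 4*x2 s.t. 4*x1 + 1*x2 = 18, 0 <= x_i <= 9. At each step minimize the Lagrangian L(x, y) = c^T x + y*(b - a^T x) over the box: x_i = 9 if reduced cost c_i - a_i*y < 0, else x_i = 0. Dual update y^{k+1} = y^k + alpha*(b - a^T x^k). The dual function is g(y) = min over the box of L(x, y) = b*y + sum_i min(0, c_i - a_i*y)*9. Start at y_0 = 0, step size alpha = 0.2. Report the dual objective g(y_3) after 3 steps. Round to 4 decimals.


Dual ascent for LP: min 7*x1 + 4*x2, 4*x1 + 1*x2 = 18, 0 <= x_i <= 9
Step 1: y^k = 0.0, reduced costs: (7.0, 4.0)
  x^k = (0.0, 0.0), subgradient = b - a^T x = 18.0
  y^{k+1} = 0.0 + 0.2*18.0 = 3.6
Step 2: y^k = 3.6, reduced costs: (-7.4, 0.4)
  x^k = (9.0, 0.0), subgradient = b - a^T x = -18.0
  y^{k+1} = 3.6 + 0.2*-18.0 = 0.0
Step 3: y^k = 0.0, reduced costs: (7.0, 4.0)
  x^k = (0.0, 0.0), subgradient = b - a^T x = 18.0
  y^{k+1} = 0.0 + 0.2*18.0 = 3.6
Dual objective at y_3 = 3.6: reduced costs (-7.4, 0.4), box minimizer x = (9.0, 0.0)
g(y_3) = b*y + (c1 - a1*y)*x1 + (c2 - a2*y)*x2 = 18*3.6 + (-7.4)*9.0 + 0.4*0.0 = 64.8 - 66.6 + 0.0 = -1.8


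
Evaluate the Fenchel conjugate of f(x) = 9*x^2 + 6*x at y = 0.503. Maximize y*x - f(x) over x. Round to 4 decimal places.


f*(y) = sup_x {y*x - a*x^2 - b*x} = sup_x {(y-b)*x - a*x^2}
FOC: (y - b) - 2a*x = 0 => x* = (y - b)/(2a)
x* = (0.503 - 6)/(2*9) = -0.3054
f*(0.503) = (y-b)^2/(4a) = (0.503 - 6)^2/(4*9)
= 30.217/36 = 0.8394


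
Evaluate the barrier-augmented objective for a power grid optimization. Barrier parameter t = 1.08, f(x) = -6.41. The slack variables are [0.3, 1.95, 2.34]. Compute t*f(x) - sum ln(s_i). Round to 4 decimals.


Step 1: Compute log-barrier.
ln values: [-1.204, 0.6678, 0.8502]
phi = -(-1.204 + 0.6678 + 0.8502) = -0.314
Step 2: Compute augmented objective.
t*f(x) = 1.08*-6.41 = -6.9228
Total = -6.9228 - 0.314 = -7.2368


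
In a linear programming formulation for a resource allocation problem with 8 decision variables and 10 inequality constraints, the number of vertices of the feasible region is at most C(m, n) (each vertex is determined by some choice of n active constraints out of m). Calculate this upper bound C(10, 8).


Each vertex corresponds to some choice of n active constraints out of m, so the number of vertices is at most C(m, n) = m! / (n!(m-n)!).
m = 10, n = 8
Numerator: 10 * 9 * 8 * 7 * 6 * 5 * 4 * 3
Denominator: 8! = 40320
C(10, 8) = 45


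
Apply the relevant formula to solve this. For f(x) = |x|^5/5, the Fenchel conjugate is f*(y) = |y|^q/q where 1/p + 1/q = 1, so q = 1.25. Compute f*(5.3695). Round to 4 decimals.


The conjugate exponent q satisfies 1/p + 1/q = 1.
p = 5, so q = 5/(5 - 1) = 1.25
|y|^q = 5.3695^1.25 = 8.1737
f*(5.3695) = 8.1737 / 1.25 = 6.5389


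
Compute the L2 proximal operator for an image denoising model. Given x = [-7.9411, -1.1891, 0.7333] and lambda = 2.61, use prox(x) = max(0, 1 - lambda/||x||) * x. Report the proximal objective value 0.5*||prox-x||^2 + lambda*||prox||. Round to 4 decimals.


Step 1: Compute ||x||.
||x|| = 8.063
Step 2: Compute scaling factor.
scale = max(0, 1 - 2.61/8.063) = 0.6763
Step 3: prox(x) = [-5.3706, -0.8042, 0.4959]
||prox(x)|| = 5.453
Step 4: Proximal objective.
0.5*||prox-x||^2 = 3.4061
lambda*||prox|| = 14.2323
Total = 17.6385


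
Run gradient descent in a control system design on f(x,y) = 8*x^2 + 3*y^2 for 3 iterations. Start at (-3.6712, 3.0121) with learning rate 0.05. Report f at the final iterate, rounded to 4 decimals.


Gradient descent on f(x,y) = 8*x^2 + 3*y^2.
Starting point: (-3.6712, 3.0121), alpha = 0.05
Step 1: grad_x = 2*8*-3.6712 = -58.7392, grad_y = 2*3*3.0121 = 18.0726
  x_1 = -3.6712 - 0.05*-58.7392 = -0.7342
  y_1 = 3.0121 - 0.05*18.0726 = 2.1085
Step 2: grad_x = 2*8*-0.7342 = -11.7478, grad_y = 2*3*2.1085 = 12.6508
  x_2 = -0.7342 - 0.05*-11.7478 = -0.1468
  y_2 = 2.1085 - 0.05*12.6508 = 1.4759
Step 3: grad_x = 2*8*-0.1468 = -2.3496, grad_y = 2*3*1.4759 = 8.8556
  x_3 = -0.1468 - 0.05*-2.3496 = -0.0294
  y_3 = 1.4759 - 0.05*8.8556 = 1.0332
f(-0.0294, 1.0332) = 8*(-0.0294)^2 + 3*1.0332^2 = 3.2091


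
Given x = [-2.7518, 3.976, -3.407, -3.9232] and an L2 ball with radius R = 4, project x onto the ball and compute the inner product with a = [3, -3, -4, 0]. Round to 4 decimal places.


Step 1: Compute ||x|| (intermediates to 6 decimals).
||x|| = sqrt((-2.7518)^2 + 3.976^2 + (-3.407)^2 + (-3.9232)^2) = 7.097896
Step 2: Project.
Since ||x|| > R, scale = R/||x|| = 4/7.097896 = 0.563547, proj(x) = scale * x
proj(x) = [-1.550769, 2.240663, -1.920005, -2.210908]
Step 3: Dot product.
a^T * proj(x) = 3*(-1.550769) - 3*2.240663 - 4*(-1.920005) + 0*(-2.210908) = -3.6943


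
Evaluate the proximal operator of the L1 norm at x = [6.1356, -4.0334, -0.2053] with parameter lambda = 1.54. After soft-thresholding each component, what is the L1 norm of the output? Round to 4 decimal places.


Soft-thresholding with lambda = 1.54:
prox(6.1356) = sign(6.1356)*max(|6.1356| - 1.54, 0) = 4.5956
prox(-4.0334) = sign(-4.0334)*max(|-4.0334| - 1.54, 0) = -2.4934
prox(-0.2053) = sign(-0.2053)*max(|-0.2053| - 1.54, 0) = 0.0
prox(x) = [4.5956, -2.4934, 0.0]
||prox(x)||_1 = 4.5956 + 2.4934 + 0.0 = 7.089


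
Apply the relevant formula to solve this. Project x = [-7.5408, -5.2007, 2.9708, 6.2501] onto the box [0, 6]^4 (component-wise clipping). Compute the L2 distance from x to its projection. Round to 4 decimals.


Project each component onto [0, 6].
clip(-7.5408) = 0.0, clip(-5.2007) = 0.0, clip(2.9708) = 2.9708, clip(6.2501) = 6.0
Projection = [0.0, 0.0, 2.9708, 6.0]
Squared diffs: [56.8637, 27.0473, 0.0, 0.0626]
Distance = sqrt(83.9736) = 9.1637


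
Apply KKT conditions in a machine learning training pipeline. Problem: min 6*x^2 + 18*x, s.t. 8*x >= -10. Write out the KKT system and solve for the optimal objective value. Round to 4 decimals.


Step 1: Try lambda = 0 (constraint inactive).
x_unc = -18/(2*6) = -1.5
Check: 8*-1.5 = -12.0 < -10 -- violated!
Step 2: Constraint must be active: 8*x = -10
x* = -10/8 = -1.25
lambda = (2*6*(-1.25) + 18)/8 = 0.375
Step 3: Compute optimal value.
f(x*) = 6*(-1.25)^2 + 18*(-1.25) = -13.125


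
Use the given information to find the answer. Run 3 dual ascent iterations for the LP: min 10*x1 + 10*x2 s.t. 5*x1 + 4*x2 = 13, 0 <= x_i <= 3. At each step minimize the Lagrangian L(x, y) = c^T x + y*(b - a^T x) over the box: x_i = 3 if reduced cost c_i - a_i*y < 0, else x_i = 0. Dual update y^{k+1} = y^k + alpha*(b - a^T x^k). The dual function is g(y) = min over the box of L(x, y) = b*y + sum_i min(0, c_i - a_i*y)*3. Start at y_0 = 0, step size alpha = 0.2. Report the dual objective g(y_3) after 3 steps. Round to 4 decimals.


Dual ascent for LP: min 10*x1 + 10*x2, 5*x1 + 4*x2 = 13, 0 <= x_i <= 3
Step 1: y^k = 0.0, reduced costs: (10.0, 10.0)
  x^k = (0.0, 0.0), subgradient = b - a^T x = 13.0
  y^{k+1} = 0.0 + 0.2*13.0 = 2.6
Step 2: y^k = 2.6, reduced costs: (-3.0, -0.4)
  x^k = (3.0, 3.0), subgradient = b - a^T x = -14.0
  y^{k+1} = 2.6 + 0.2*-14.0 = -0.2
Step 3: y^k = -0.2, reduced costs: (11.0, 10.8)
  x^k = (0.0, 0.0), subgradient = b - a^T x = 13.0
  y^{k+1} = -0.2 + 0.2*13.0 = 2.4
Dual objective at y_3 = 2.4: reduced costs (-2.0, 0.4), box minimizer x = (3.0, 0.0)
g(y_3) = b*y + (c1 - a1*y)*x1 + (c2 - a2*y)*x2 = 13*2.4 + (-2.0)*3.0 + 0.4*0.0 = 31.2 - 6.0 + 0.0 = 25.2


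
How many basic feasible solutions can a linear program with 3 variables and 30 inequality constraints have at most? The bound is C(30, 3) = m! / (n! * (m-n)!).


Each vertex corresponds to some choice of n active constraints out of m, so the number of vertices is at most C(m, n) = m! / (n!(m-n)!).
m = 30, n = 3
Numerator: 30 * 29 * 28
Denominator: 3! = 6
C(30, 3) = 4060


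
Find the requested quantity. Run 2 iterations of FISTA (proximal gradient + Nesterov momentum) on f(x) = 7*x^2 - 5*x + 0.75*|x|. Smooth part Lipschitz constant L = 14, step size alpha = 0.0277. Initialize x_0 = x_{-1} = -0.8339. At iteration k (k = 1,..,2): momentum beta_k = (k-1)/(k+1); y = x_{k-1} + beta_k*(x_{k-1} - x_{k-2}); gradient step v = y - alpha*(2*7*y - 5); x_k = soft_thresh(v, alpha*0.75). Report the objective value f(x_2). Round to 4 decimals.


FISTA on f(x) = 7*x^2 - 5*x + 0.75*|x|
L = 14, alpha = 0.0277
Iteration 1: beta = 0.0, y = -0.8339 + 0.0*(-0.8339 + 0.8339) = -0.8339
  grad(y) = -16.6746, v = y - alpha*grad = -0.372
  prox(v) = soft_thresh(-0.372, 0.0208) = -0.3512
Iteration 2: beta = 0.3333, y = -0.3512 + 0.3333*(-0.3512 + 0.8339) = -0.1904
  grad(y) = -7.6649, v = y - alpha*grad = 0.022
  prox(v) = soft_thresh(0.022, 0.0208) = 0.0012
f(x_2) = 7*0.0012^2 - 5*0.0012 + 0.75*|0.0012| = -0.0051


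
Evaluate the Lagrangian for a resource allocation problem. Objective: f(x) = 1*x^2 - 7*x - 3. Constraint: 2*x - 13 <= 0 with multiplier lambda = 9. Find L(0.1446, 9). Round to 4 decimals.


Step 1: Evaluate f(x).
f(0.1446) = 1*0.1446^2 - 7*0.1446 - 3 = -3.9913
Step 2: Evaluate g(x).
g(0.1446) = 2*0.1446 - 13 = -12.7108
Step 3: Compute Lagrangian.
L = -3.9913 + 9*-12.7108 = -118.3885


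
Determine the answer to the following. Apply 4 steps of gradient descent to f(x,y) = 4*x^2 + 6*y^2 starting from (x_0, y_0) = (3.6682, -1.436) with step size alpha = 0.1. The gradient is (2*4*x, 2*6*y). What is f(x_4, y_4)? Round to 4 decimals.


Gradient descent on f(x,y) = 4*x^2 + 6*y^2.
Starting point: (3.6682, -1.436), alpha = 0.1
Step 1: grad_x = 2*4*3.6682 = 29.3456, grad_y = 2*6*-1.436 = -17.232
  x_1 = 3.6682 - 0.1*29.3456 = 0.7336
  y_1 = -1.436 - 0.1*-17.232 = 0.2872
Step 2: grad_x = 2*4*0.7336 = 5.8691, grad_y = 2*6*0.2872 = 3.4464
  x_2 = 0.7336 - 0.1*5.8691 = 0.1467
  y_2 = 0.2872 - 0.1*3.4464 = -0.0574
Step 3: grad_x = 2*4*0.1467 = 1.1738, grad_y = 2*6*-0.0574 = -0.6893
  x_3 = 0.1467 - 0.1*1.1738 = 0.0293
  y_3 = -0.0574 - 0.1*-0.6893 = 0.0115
Step 4: grad_x = 2*4*0.0293 = 0.2348, grad_y = 2*6*0.0115 = 0.1379
  x_4 = 0.0293 - 0.1*0.2348 = 0.0059
  y_4 = 0.0115 - 0.1*0.1379 = -0.0023
f(0.0059, -0.0023) = 4*0.0059^2 + 6*(-0.0023)^2 = 0.0002


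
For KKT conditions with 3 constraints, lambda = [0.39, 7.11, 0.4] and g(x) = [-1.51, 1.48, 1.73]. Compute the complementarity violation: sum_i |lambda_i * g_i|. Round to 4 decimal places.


KKT complementary slackness check:
lambda_1 * g_1 = 0.39 * -1.51 = -0.5889
lambda_2 * g_2 = 7.11 * 1.48 = 10.5228
lambda_3 * g_3 = 0.4 * 1.73 = 0.692
Total violation = 0.5889 + 10.5228 + 0.692 = 11.8037


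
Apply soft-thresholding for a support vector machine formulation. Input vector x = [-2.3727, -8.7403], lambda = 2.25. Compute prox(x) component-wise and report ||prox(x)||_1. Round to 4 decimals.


Soft-thresholding with lambda = 2.25:
prox(-2.3727) = sign(-2.3727)*max(|-2.3727| - 2.25, 0) = -0.1227
prox(-8.7403) = sign(-8.7403)*max(|-8.7403| - 2.25, 0) = -6.4903
prox(x) = [-0.1227, -6.4903]
||prox(x)||_1 = 0.1227 + 6.4903 = 6.613


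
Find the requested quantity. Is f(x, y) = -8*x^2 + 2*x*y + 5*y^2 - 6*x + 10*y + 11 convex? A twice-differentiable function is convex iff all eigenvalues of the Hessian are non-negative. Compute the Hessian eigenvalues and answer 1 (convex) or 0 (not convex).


The Hessian of f(x,y) = -8*x^2 + 2*x*y + 5*y^2 - 6*x + 10*y + 11 is:
H = [[-16, 2], [2, 10]]
Trace = -16 + 10 = -6
Determinant = -16*10 - (2)^2 = -164
Discriminant = (-6)^2 - 4*-164 = 692.0
Eigenvalues: lambda_1 = -16.1529, lambda_2 = 10.1529
The function is not convex.

0


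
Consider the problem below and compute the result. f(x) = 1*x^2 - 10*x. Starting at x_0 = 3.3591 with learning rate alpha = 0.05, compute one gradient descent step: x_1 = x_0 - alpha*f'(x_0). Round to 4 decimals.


We compute the gradient at x_0 and apply the update.
f'(x) = 2*x - 10
f'(3.3591) = 2*3.3591 - 10 = -3.2818
x_1 = 3.3591 - 0.05*-3.2818 = 3.5232


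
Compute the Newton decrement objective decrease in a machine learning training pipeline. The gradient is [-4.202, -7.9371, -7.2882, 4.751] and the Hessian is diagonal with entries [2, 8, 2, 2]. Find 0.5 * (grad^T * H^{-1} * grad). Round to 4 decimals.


Step 1: H is diagonal, so H^(-1) * g = [-2.101, -0.9921, -3.6441, 2.3755].
Step 2: g^T H^(-1) g = sum_i g_i^2 / H_ii
  = (-4.202)^2/2 + (-7.9371)^2/8 + (-7.2882)^2/2 + (4.751)^2/2
  = 8.8284 + 7.8747 + 26.5589 + 11.286 = 54.548
Step 3: Objective decrease = 0.5 * g^T H^(-1) g = 27.274


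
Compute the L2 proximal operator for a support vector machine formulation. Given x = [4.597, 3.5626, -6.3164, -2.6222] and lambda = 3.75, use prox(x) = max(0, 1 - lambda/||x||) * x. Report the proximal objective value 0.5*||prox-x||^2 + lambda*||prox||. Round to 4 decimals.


Step 1: Compute ||x||.
||x|| = 8.9776
Step 2: Compute scaling factor.
scale = max(0, 1 - 3.75/8.9776) = 0.5823
Step 3: prox(x) = [2.6768, 2.0745, -3.678, -1.5269]
||prox(x)|| = 5.2276
Step 4: Proximal objective.
0.5*||prox-x||^2 = 7.0313
lambda*||prox|| = 19.6035
Total = 26.6348


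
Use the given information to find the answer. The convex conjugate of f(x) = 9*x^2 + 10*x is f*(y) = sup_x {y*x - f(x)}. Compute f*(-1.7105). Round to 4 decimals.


f*(y) = sup_x {y*x - a*x^2 - b*x} = sup_x {(y-b)*x - a*x^2}
FOC: (y - b) - 2a*x = 0 => x* = (y - b)/(2a)
x* = (-1.7105 - 10)/(2*9) = -0.6506
f*(-1.7105) = (y-b)^2/(4a) = (-1.7105 - 10)^2/(4*9)
= 137.1358/36 = 3.8093


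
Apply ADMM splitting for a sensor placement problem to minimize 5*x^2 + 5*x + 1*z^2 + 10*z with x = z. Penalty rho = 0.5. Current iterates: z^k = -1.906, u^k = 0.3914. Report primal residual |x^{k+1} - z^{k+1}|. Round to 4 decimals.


ADMM iteration with rho = 0.5, z^k = -1.906, u^k = 0.3914
Step 1: x-update.
Minimize 5*x^2 + 5*x + (0.5/2)*(x + 1.906 + 0.3914)^2
FOC: (2*5 + 0.5)*x = -5 + 0.5*(-1.906 - 0.3914)
x^{k+1} = -0.5856
Step 2: z-update.
Minimize 1*z^2 + 10*z + (0.5/2)*(-0.5856 - z + 0.3914)^2
FOC: (2*1 + 0.5)*z = -10 + 0.5*(-0.5856 + 0.3914)
z^{k+1} = -4.0388
Step 3: u-update.
u^{k+1} = 0.3914 - 0.5856 + 4.0388 = 3.8446
Step 4: Primal residual = |-0.5856 + 4.0388| = 3.4532


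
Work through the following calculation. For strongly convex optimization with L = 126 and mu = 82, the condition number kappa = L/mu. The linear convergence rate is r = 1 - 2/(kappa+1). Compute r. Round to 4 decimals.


Step 1: Compute the condition number.
kappa = L/mu = 126/82 = 1.5366
Step 2: Compute the convergence rate.
r = 1 - 2/(kappa + 1) = 1 - 2*mu/(L + mu) = (L - mu)/(L + mu) = 44/208 = 0.2115


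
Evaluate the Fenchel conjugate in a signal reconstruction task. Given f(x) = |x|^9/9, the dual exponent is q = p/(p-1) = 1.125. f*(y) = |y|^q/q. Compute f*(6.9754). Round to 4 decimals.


The conjugate exponent q satisfies 1/p + 1/q = 1.
p = 9, so q = 9/(9 - 1) = 1.125
|y|^q = 6.9754^1.125 = 8.8923
f*(6.9754) = 8.8923 / 1.125 = 7.9043


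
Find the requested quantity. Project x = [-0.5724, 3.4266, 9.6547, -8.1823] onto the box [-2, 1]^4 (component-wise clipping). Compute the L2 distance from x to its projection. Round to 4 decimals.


Project each component onto [-2, 1].
clip(-0.5724) = -0.5724, clip(3.4266) = 1.0, clip(9.6547) = 1.0, clip(-8.1823) = -2.0
Projection = [-0.5724, 1.0, 1.0, -2.0]
Squared diffs: [0.0, 5.8884, 74.9038, 38.2208]
Distance = sqrt(119.013) = 10.9093


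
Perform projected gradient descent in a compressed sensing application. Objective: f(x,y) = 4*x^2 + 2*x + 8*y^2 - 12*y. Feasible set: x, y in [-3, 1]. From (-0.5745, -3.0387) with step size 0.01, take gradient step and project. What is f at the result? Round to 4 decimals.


Step 1: Compute gradient at (-0.5745, -3.0387).
grad_x = 2*4*-0.5745 + 2 = -2.596
grad_y = 2*8*-3.0387 - 12 = -60.6192
Step 2: Gradient step.
x_raw = -0.5745 - 0.01*-2.596 = -0.5485
y_raw = -3.0387 - 0.01*-60.6192 = -2.4325
Step 3: Project onto [-3, 1].
x_proj = clip(-0.5485) = -0.5485
y_proj = clip(-2.4325) = -2.4325
Step 4: Evaluate f.
f(-0.5485, -2.4325) = 76.6334


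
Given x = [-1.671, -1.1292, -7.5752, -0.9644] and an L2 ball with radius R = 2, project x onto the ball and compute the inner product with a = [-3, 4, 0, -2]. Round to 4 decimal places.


Step 1: Compute ||x|| (intermediates to 6 decimals).
||x|| = sqrt((-1.671)^2 + (-1.1292)^2 + (-7.5752)^2 + (-0.9644)^2) = 7.898168
Step 2: Project.
Since ||x|| > R, scale = R/||x|| = 2/7.898168 = 0.253223, proj(x) = scale * x
proj(x) = [-0.423136, -0.285939, -1.918215, -0.244208]
Step 3: Dot product.
a^T * proj(x) = -3*(-0.423136) + 4*(-0.285939) + 0*(-1.918215) - 2*(-0.244208) = 0.6141


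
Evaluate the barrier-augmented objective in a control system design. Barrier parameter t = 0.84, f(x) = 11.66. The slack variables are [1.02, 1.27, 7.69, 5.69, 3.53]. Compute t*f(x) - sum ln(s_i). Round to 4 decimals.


Step 1: Compute log-barrier.
ln values: [0.0198, 0.239, 2.0399, 1.7387, 1.2613]
phi = -(0.0198 + 0.239 + 2.0399 + 1.7387 + 1.2613) = -5.2987
Step 2: Compute augmented objective.
t*f(x) = 0.84*11.66 = 9.7944
Total = 9.7944 - 5.2987 = 4.4957


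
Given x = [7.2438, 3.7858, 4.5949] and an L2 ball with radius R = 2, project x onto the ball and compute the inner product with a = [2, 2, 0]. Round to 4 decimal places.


Step 1: Compute ||x|| (intermediates to 6 decimals).
||x|| = sqrt(7.2438^2 + 3.7858^2 + 4.5949^2) = 9.376461
Step 2: Project.
Since ||x|| > R, scale = R/||x|| = 2/9.376461 = 0.2133, proj(x) = scale * x
proj(x) = [1.545103, 0.807511, 0.980092]
Step 3: Dot product.
a^T * proj(x) = 2*1.545103 + 2*0.807511 + 0*0.980092 = 4.7052


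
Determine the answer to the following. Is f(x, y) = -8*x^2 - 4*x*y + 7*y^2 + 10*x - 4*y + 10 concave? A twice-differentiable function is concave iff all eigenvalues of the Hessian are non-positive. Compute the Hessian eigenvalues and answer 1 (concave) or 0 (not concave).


The Hessian of f(x,y) = -8*x^2 - 4*x*y + 7*y^2 + 10*x - 4*y + 10 is:
H = [[-16, -4], [-4, 14]]
Trace = -16 + 14 = -2
Determinant = -16*14 - (-4)^2 = -240
Discriminant = (-2)^2 - 4*-240 = 964.0
Eigenvalues: lambda_1 = -16.5242, lambda_2 = 14.5242
The function is not concave.

0


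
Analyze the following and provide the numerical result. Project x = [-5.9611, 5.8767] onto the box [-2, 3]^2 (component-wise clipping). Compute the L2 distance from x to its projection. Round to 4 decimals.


Project each component onto [-2, 3].
clip(-5.9611) = -2.0, clip(5.8767) = 3.0
Projection = [-2.0, 3.0]
Squared diffs: [15.6903, 8.2754]
Distance = sqrt(23.9657) = 4.8955


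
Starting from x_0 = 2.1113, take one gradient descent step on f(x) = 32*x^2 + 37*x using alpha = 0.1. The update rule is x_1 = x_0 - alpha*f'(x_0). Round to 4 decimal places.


We compute the gradient at x_0 and apply the update.
f'(x) = 64*x + 37
f'(2.1113) = 64*2.1113 + 37 = 172.1232
x_1 = 2.1113 - 0.1*172.1232 = -15.101


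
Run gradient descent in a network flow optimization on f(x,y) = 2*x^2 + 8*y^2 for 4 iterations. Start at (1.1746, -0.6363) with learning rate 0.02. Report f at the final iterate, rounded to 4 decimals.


Gradient descent on f(x,y) = 2*x^2 + 8*y^2.
Starting point: (1.1746, -0.6363), alpha = 0.02
Step 1: grad_x = 2*2*1.1746 = 4.6984, grad_y = 2*8*-0.6363 = -10.1808
  x_1 = 1.1746 - 0.02*4.6984 = 1.0806
  y_1 = -0.6363 - 0.02*-10.1808 = -0.4327
Step 2: grad_x = 2*2*1.0806 = 4.3225, grad_y = 2*8*-0.4327 = -6.9229
  x_2 = 1.0806 - 0.02*4.3225 = 0.9942
  y_2 = -0.4327 - 0.02*-6.9229 = -0.2942
Step 3: grad_x = 2*2*0.9942 = 3.9767, grad_y = 2*8*-0.2942 = -4.7076
  x_3 = 0.9942 - 0.02*3.9767 = 0.9146
  y_3 = -0.2942 - 0.02*-4.7076 = -0.2001
Step 4: grad_x = 2*2*0.9146 = 3.6586, grad_y = 2*8*-0.2001 = -3.2012
  x_4 = 0.9146 - 0.02*3.6586 = 0.8415
  y_4 = -0.2001 - 0.02*-3.2012 = -0.136
f(0.8415, -0.136) = 2*0.8415^2 + 8*(-0.136)^2 = 1.5642


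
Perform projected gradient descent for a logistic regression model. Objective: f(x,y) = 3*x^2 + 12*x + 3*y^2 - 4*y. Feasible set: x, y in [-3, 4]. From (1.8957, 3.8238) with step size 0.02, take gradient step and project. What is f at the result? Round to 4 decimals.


Step 1: Compute gradient at (1.8957, 3.8238).
grad_x = 2*3*1.8957 + 12 = 23.3742
grad_y = 2*3*3.8238 - 4 = 18.9428
Step 2: Gradient step.
x_raw = 1.8957 - 0.02*23.3742 = 1.4282
y_raw = 3.8238 - 0.02*18.9428 = 3.4449
Step 3: Project onto [-3, 4].
x_proj = clip(1.4282) = 1.4282
y_proj = clip(3.4449) = 3.4449
Step 4: Evaluate f.
f(1.4282, 3.4449) = 45.0811


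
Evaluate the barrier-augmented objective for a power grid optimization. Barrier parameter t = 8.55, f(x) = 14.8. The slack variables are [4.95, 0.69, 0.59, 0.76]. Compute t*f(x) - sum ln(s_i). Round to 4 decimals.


Step 1: Compute log-barrier.
ln values: [1.5994, -0.3711, -0.5276, -0.2744]
phi = -(1.5994 - 0.3711 - 0.5276 - 0.2744) = -0.4263
Step 2: Compute augmented objective.
t*f(x) = 8.55*14.8 = 126.54
Total = 126.54 - 0.4263 = 126.1137


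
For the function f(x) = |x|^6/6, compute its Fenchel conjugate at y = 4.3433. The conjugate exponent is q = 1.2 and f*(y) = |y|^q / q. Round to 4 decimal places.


The conjugate exponent q satisfies 1/p + 1/q = 1.
p = 6, so q = 6/(6 - 1) = 1.2
|y|^q = 4.3433^1.2 = 5.8262
f*(4.3433) = 5.8262 / 1.2 = 4.8551


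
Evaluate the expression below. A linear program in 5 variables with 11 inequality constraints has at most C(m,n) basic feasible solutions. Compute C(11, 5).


Each vertex corresponds to some choice of n active constraints out of m, so the number of vertices is at most C(m, n) = m! / (n!(m-n)!).
m = 11, n = 5
Numerator: 11 * 10 * 9 * 8 * 7
Denominator: 5! = 120
C(11, 5) = 462


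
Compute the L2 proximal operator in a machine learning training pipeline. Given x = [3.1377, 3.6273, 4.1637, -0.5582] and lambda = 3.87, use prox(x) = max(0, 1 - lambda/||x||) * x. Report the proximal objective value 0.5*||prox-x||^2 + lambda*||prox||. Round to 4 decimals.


Step 1: Compute ||x||.
||x|| = 6.3758
Step 2: Compute scaling factor.
scale = max(0, 1 - 3.87/6.3758) = 0.393
Step 3: prox(x) = [1.2332, 1.4256, 1.6364, -0.2194]
||prox(x)|| = 2.5058
Step 4: Proximal objective.
0.5*||prox-x||^2 = 7.4885
lambda*||prox|| = 9.6974
Total = 17.1858


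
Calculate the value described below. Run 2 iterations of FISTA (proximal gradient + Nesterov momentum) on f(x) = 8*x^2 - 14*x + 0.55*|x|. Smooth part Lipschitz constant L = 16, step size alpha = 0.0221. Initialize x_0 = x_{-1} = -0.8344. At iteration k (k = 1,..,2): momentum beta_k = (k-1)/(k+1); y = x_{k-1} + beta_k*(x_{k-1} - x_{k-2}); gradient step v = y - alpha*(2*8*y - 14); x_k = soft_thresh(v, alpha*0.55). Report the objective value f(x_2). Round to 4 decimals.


FISTA on f(x) = 8*x^2 - 14*x + 0.55*|x|
L = 16, alpha = 0.0221
Iteration 1: beta = 0.0, y = -0.8344 + 0.0*(-0.8344 + 0.8344) = -0.8344
  grad(y) = -27.3504, v = y - alpha*grad = -0.23
  prox(v) = soft_thresh(-0.23, 0.0122) = -0.2178
Iteration 2: beta = 0.3333, y = -0.2178 + 0.3333*(-0.2178 + 0.8344) = -0.0123
  grad(y) = -14.1963, v = y - alpha*grad = 0.3015
  prox(v) = soft_thresh(0.3015, 0.0122) = 0.2893
f(x_2) = 8*0.2893^2 - 14*0.2893 + 0.55*|0.2893| = -3.2217


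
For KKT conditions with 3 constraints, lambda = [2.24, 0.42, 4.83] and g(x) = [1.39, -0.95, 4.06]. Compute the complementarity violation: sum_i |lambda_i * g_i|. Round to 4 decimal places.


KKT complementary slackness check:
lambda_1 * g_1 = 2.24 * 1.39 = 3.1136
lambda_2 * g_2 = 0.42 * -0.95 = -0.399
lambda_3 * g_3 = 4.83 * 4.06 = 19.6098
Total violation = 3.1136 + 0.399 + 19.6098 = 23.1224


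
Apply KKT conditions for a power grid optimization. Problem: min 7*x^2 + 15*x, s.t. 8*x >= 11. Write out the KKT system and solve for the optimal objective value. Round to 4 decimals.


Step 1: Try lambda = 0 (constraint inactive).
x_unc = -15/(2*7) = -1.0714
Check: 8*-1.0714 = -8.5712 < 11 -- violated!
Step 2: Constraint must be active: 8*x = 11
x* = 11/8 = 1.375
lambda = (2*7*1.375 + 15)/8 = 4.2813
Step 3: Compute optimal value.
f(x*) = 7*1.375^2 + 15*1.375 = 33.8594


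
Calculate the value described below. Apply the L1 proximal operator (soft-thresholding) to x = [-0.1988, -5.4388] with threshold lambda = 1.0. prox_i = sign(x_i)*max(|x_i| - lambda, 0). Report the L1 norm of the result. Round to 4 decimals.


Soft-thresholding with lambda = 1.0:
prox(-0.1988) = sign(-0.1988)*max(|-0.1988| - 1.0, 0) = 0.0
prox(-5.4388) = sign(-5.4388)*max(|-5.4388| - 1.0, 0) = -4.4388
prox(x) = [0.0, -4.4388]
||prox(x)||_1 = 0.0 + 4.4388 = 4.4388


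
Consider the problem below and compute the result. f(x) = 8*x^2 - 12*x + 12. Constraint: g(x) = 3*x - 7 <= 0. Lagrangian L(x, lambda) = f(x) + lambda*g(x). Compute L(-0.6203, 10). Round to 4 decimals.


Step 1: Evaluate f(x).
f(-0.6203) = 8*(-0.6203)^2 - 12*(-0.6203) + 12 = 22.5218
Step 2: Evaluate g(x).
g(-0.6203) = 3*-0.6203 - 7 = -8.8609
Step 3: Compute Lagrangian.
L = 22.5218 + 10*-8.8609 = -66.0872


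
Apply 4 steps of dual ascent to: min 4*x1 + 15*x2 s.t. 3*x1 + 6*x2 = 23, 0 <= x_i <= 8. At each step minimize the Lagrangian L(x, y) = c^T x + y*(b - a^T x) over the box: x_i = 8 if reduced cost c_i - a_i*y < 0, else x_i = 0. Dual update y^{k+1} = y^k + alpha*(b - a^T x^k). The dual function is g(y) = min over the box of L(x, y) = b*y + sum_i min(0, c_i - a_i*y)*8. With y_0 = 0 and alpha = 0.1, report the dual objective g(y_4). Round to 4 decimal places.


Dual ascent for LP: min 4*x1 + 15*x2, 3*x1 + 6*x2 = 23, 0 <= x_i <= 8
Step 1: y^k = 0.0, reduced costs: (4.0, 15.0)
  x^k = (0.0, 0.0), subgradient = b - a^T x = 23.0
  y^{k+1} = 0.0 + 0.1*23.0 = 2.3
Step 2: y^k = 2.3, reduced costs: (-2.9, 1.2)
  x^k = (8.0, 0.0), subgradient = b - a^T x = -1.0
  y^{k+1} = 2.3 + 0.1*-1.0 = 2.2
Step 3: y^k = 2.2, reduced costs: (-2.6, 1.8)
  x^k = (8.0, 0.0), subgradient = b - a^T x = -1.0
  y^{k+1} = 2.2 + 0.1*-1.0 = 2.1
Step 4: y^k = 2.1, reduced costs: (-2.3, 2.4)
  x^k = (8.0, 0.0), subgradient = b - a^T x = -1.0
  y^{k+1} = 2.1 + 0.1*-1.0 = 2.0
Dual objective at y_4 = 2.0: reduced costs (-2.0, 3.0), box minimizer x = (8.0, 0.0)
g(y_4) = b*y + (c1 - a1*y)*x1 + (c2 - a2*y)*x2 = 23*2.0 + (-2.0)*8.0 + 3.0*0.0 = 46.0 - 16.0 + 0.0 = 30.0


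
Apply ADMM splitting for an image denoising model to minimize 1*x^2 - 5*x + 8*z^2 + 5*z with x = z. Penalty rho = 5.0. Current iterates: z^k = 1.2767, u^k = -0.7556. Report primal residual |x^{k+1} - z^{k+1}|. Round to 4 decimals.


ADMM iteration with rho = 5.0, z^k = 1.2767, u^k = -0.7556
Step 1: x-update.
Minimize 1*x^2 - 5*x + (5.0/2)*(x - 1.2767 - 0.7556)^2
FOC: (2*1 + 5.0)*x = 5 + 5.0*(1.2767 + 0.7556)
x^{k+1} = 2.1659
Step 2: z-update.
Minimize 8*z^2 + 5*z + (5.0/2)*(2.1659 - z - 0.7556)^2
FOC: (2*8 + 5.0)*z = -5 + 5.0*(2.1659 - 0.7556)
z^{k+1} = 0.0977
Step 3: u-update.
u^{k+1} = -0.7556 + 2.1659 - 0.0977 = 1.3126
Step 4: Primal residual = |2.1659 - 0.0977| = 2.0682


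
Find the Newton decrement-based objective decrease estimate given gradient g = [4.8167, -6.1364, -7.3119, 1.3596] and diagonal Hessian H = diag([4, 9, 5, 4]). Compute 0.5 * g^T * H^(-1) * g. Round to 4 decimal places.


Step 1: H is diagonal, so H^(-1) * g = [1.2042, -0.6818, -1.4624, 0.3399].
Step 2: g^T H^(-1) g = sum_i g_i^2 / H_ii
  = (4.8167)^2/4 + (-6.1364)^2/9 + (-7.3119)^2/5 + (1.3596)^2/4
  = 5.8001 + 4.1839 + 10.6928 + 0.4621 = 21.139
Step 3: Objective decrease = 0.5 * g^T H^(-1) g = 10.5695


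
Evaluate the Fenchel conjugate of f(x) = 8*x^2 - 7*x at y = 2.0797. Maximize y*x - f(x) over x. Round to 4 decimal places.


f*(y) = sup_x {y*x - a*x^2 - b*x} = sup_x {(y-b)*x - a*x^2}
FOC: (y - b) - 2a*x = 0 => x* = (y - b)/(2a)
x* = (2.0797 + 7)/(2*8) = 0.5675
f*(2.0797) = (y-b)^2/(4a) = (2.0797 + 7)^2/(4*8)
= 82.441/32 = 2.5763


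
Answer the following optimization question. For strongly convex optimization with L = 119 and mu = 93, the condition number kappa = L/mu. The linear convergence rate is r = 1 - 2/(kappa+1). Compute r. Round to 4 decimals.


Step 1: Compute the condition number.
kappa = L/mu = 119/93 = 1.2796
Step 2: Compute the convergence rate.
r = 1 - 2/(kappa + 1) = 1 - 2*mu/(L + mu) = (L - mu)/(L + mu) = 26/212 = 0.1226


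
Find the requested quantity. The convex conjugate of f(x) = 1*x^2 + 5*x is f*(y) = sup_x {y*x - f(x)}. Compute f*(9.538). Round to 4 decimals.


f*(y) = sup_x {y*x - a*x^2 - b*x} = sup_x {(y-b)*x - a*x^2}
FOC: (y - b) - 2a*x = 0 => x* = (y - b)/(2a)
x* = (9.538 - 5)/(2*1) = 2.269
f*(9.538) = (y-b)^2/(4a) = (9.538 - 5)^2/(4*1)
= 20.5934/4 = 5.1484


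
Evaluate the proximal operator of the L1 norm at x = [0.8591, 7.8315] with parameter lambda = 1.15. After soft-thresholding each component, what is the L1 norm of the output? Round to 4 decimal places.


Soft-thresholding with lambda = 1.15:
prox(0.8591) = sign(0.8591)*max(|0.8591| - 1.15, 0) = 0.0
prox(7.8315) = sign(7.8315)*max(|7.8315| - 1.15, 0) = 6.6815
prox(x) = [0.0, 6.6815]
||prox(x)||_1 = 0.0 + 6.6815 = 6.6815


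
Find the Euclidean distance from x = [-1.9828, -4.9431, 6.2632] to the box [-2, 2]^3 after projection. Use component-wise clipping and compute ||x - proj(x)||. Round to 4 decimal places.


Project each component onto [-2, 2].
clip(-1.9828) = -1.9828, clip(-4.9431) = -2.0, clip(6.2632) = 2.0
Projection = [-1.9828, -2.0, 2.0]
Squared diffs: [0.0, 8.6618, 18.1749]
Distance = sqrt(26.8367) = 5.1804


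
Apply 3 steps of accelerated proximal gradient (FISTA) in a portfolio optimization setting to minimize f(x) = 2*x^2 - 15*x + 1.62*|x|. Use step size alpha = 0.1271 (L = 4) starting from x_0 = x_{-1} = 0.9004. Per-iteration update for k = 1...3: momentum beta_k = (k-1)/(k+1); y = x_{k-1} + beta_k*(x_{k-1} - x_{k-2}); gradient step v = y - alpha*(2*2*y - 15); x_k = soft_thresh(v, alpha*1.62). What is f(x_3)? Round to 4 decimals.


FISTA on f(x) = 2*x^2 - 15*x + 1.62*|x|
L = 4, alpha = 0.1271
Iteration 1: beta = 0.0, y = 0.9004 + 0.0*(0.9004 - 0.9004) = 0.9004
  grad(y) = -11.3984, v = y - alpha*grad = 2.3491
  prox(v) = soft_thresh(2.3491, 0.2059) = 2.1432
Iteration 2: beta = 0.3333, y = 2.1432 + 0.3333*(2.1432 - 0.9004) = 2.5575
  grad(y) = -4.7699, v = y - alpha*grad = 3.1638
  prox(v) = soft_thresh(3.1638, 0.2059) = 2.9579
Iteration 3: beta = 0.5, y = 2.9579 + 0.5*(2.9579 - 2.1432) = 3.3652
  grad(y) = -1.5392, v = y - alpha*grad = 3.5608
  prox(v) = soft_thresh(3.5608, 0.2059) = 3.3549
f(x_3) = 2*3.3549^2 - 15*3.3549 + 1.62*|3.3549| = -22.3779


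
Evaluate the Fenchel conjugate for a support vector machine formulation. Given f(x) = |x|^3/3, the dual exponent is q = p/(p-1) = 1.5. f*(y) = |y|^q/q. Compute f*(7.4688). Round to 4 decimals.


The conjugate exponent q satisfies 1/p + 1/q = 1.
p = 3, so q = 3/(3 - 1) = 1.5
|y|^q = 7.4688^1.5 = 20.4116
f*(7.4688) = 20.4116 / 1.5 = 13.6077


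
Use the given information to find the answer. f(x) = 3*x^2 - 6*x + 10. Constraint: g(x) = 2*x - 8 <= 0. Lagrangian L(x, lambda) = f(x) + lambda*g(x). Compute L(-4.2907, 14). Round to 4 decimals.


Step 1: Evaluate f(x).
f(-4.2907) = 3*(-4.2907)^2 - 6*(-4.2907) + 10 = 90.9745
Step 2: Evaluate g(x).
g(-4.2907) = 2*-4.2907 - 8 = -16.5814
Step 3: Compute Lagrangian.
L = 90.9745 + 14*-16.5814 = -141.1651


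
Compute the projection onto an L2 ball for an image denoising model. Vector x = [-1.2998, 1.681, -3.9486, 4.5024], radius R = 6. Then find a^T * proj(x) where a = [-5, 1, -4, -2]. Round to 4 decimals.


Step 1: Compute ||x|| (intermediates to 6 decimals).
||x|| = sqrt((-1.2998)^2 + 1.681^2 + (-3.9486)^2 + 4.5024^2) = 6.354391
Step 2: Project.
Since ||x|| > R, scale = R/||x|| = 6/6.354391 = 0.944229, proj(x) = scale * x
proj(x) = [-1.227309, 1.587249, -3.728383, 4.251297]
Step 3: Dot product.
a^T * proj(x) = -5*(-1.227309) + 1*1.587249 - 4*(-3.728383) - 2*4.251297 = 14.1347


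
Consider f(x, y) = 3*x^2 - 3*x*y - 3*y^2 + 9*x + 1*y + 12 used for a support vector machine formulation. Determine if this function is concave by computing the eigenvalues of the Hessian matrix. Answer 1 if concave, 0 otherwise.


The Hessian of f(x,y) = 3*x^2 - 3*x*y - 3*y^2 + 9*x + 1*y + 12 is:
H = [[6, -3], [-3, -6]]
Trace = 6 - 6 = 0
Determinant = 6*-6 - (-3)^2 = -45
Discriminant = (0)^2 - 4*-45 = 180.0
Eigenvalues: lambda_1 = -6.7082, lambda_2 = 6.7082
The function is not concave.

0


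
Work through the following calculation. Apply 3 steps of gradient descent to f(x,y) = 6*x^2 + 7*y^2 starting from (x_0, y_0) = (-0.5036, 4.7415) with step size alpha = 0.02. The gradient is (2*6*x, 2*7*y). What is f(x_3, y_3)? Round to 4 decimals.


Gradient descent on f(x,y) = 6*x^2 + 7*y^2.
Starting point: (-0.5036, 4.7415), alpha = 0.02
Step 1: grad_x = 2*6*-0.5036 = -6.0432, grad_y = 2*7*4.7415 = 66.381
  x_1 = -0.5036 - 0.02*-6.0432 = -0.3827
  y_1 = 4.7415 - 0.02*66.381 = 3.4139
Step 2: grad_x = 2*6*-0.3827 = -4.5928, grad_y = 2*7*3.4139 = 47.7943
  x_2 = -0.3827 - 0.02*-4.5928 = -0.2909
  y_2 = 3.4139 - 0.02*47.7943 = 2.458
Step 3: grad_x = 2*6*-0.2909 = -3.4906, grad_y = 2*7*2.458 = 34.4119
  x_3 = -0.2909 - 0.02*-3.4906 = -0.2211
  y_3 = 2.458 - 0.02*34.4119 = 1.7698
f(-0.2211, 1.7698) = 6*(-0.2211)^2 + 7*1.7698^2 = 22.2175


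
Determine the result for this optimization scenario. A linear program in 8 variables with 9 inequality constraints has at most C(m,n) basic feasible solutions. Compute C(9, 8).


Each vertex corresponds to some choice of n active constraints out of m, so the number of vertices is at most C(m, n) = m! / (n!(m-n)!).
m = 9, n = 8
Numerator: 9 * 8 * 7 * 6 * 5 * 4 * 3 * 2
Denominator: 8! = 40320
C(9, 8) = 9


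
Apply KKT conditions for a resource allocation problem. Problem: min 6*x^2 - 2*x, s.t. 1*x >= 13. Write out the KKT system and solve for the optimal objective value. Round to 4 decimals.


Step 1: Try lambda = 0 (constraint inactive).
x_unc = 2/(2*6) = 0.1667
Check: 1*0.1667 = 0.1667 < 13 -- violated!
Step 2: Constraint must be active: 1*x = 13
x* = 13/1 = 13.0
lambda = (2*6*13.0 - 2)/1 = 154.0
Step 3: Compute optimal value.
f(x*) = 6*13.0^2 - 2*13.0 = 988.0


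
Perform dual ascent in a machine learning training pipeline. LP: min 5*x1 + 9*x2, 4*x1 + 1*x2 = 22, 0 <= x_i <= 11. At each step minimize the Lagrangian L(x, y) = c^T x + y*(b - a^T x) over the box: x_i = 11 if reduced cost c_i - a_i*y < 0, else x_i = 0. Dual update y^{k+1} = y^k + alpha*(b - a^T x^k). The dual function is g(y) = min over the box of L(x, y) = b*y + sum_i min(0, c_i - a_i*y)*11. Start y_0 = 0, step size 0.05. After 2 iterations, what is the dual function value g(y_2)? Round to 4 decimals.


Dual ascent for LP: min 5*x1 + 9*x2, 4*x1 + 1*x2 = 22, 0 <= x_i <= 11
Step 1: y^k = 0.0, reduced costs: (5.0, 9.0)
  x^k = (0.0, 0.0), subgradient = b - a^T x = 22.0
  y^{k+1} = 0.0 + 0.05*22.0 = 1.1
Step 2: y^k = 1.1, reduced costs: (0.6, 7.9)
  x^k = (0.0, 0.0), subgradient = b - a^T x = 22.0
  y^{k+1} = 1.1 + 0.05*22.0 = 2.2
Dual objective at y_2 = 2.2: reduced costs (-3.8, 6.8), box minimizer x = (11.0, 0.0)
g(y_2) = b*y + (c1 - a1*y)*x1 + (c2 - a2*y)*x2 = 22*2.2 + (-3.8)*11.0 + 6.8*0.0 = 48.4 - 41.8 + 0.0 = 6.6


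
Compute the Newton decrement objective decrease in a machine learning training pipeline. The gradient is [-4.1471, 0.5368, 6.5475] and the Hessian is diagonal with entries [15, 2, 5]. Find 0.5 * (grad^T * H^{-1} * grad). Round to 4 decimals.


Step 1: H is diagonal, so H^(-1) * g = [-0.2765, 0.2684, 1.3095].
Step 2: g^T H^(-1) g = sum_i g_i^2 / H_ii
  = (-4.1471)^2/15 + (0.5368)^2/2 + (6.5475)^2/5
  = 1.1466 + 0.1441 + 8.574 = 9.8646
Step 3: Objective decrease = 0.5 * g^T H^(-1) g = 4.9323


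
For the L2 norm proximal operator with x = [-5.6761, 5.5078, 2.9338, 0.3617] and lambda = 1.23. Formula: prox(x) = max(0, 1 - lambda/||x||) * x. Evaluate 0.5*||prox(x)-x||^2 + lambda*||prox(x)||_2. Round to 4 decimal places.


Step 1: Compute ||x||.
||x|| = 8.4435
Step 2: Compute scaling factor.
scale = max(0, 1 - 1.23/8.4435) = 0.8543
Step 3: prox(x) = [-4.8492, 4.7055, 2.5064, 0.309]
||prox(x)|| = 7.2135
Step 4: Proximal objective.
0.5*||prox-x||^2 = 0.7565
lambda*||prox|| = 8.8726
Total = 9.629


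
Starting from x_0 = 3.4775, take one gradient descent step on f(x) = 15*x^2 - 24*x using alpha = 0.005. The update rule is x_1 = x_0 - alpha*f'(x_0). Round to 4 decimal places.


We compute the gradient at x_0 and apply the update.
f'(x) = 30*x - 24
f'(3.4775) = 30*3.4775 - 24 = 80.325
x_1 = 3.4775 - 0.005*80.325 = 3.0759


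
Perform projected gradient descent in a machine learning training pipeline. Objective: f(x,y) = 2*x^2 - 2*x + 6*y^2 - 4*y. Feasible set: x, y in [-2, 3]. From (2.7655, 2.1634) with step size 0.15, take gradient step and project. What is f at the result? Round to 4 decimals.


Step 1: Compute gradient at (2.7655, 2.1634).
grad_x = 2*2*2.7655 - 2 = 9.062
grad_y = 2*6*2.1634 - 4 = 21.9608
Step 2: Gradient step.
x_raw = 2.7655 - 0.15*9.062 = 1.4062
y_raw = 2.1634 - 0.15*21.9608 = -1.1307
Step 3: Project onto [-2, 3].
x_proj = clip(1.4062) = 1.4062
y_proj = clip(-1.1307) = -1.1307
Step 4: Evaluate f.
f(1.4062, -1.1307) = 13.3364


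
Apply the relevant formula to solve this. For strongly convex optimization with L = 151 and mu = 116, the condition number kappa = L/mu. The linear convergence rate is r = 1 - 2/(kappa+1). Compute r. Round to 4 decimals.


Step 1: Compute the condition number.
kappa = L/mu = 151/116 = 1.3017
Step 2: Compute the convergence rate.
r = 1 - 2/(kappa + 1) = 1 - 2*mu/(L + mu) = (L - mu)/(L + mu) = 35/267 = 0.1311


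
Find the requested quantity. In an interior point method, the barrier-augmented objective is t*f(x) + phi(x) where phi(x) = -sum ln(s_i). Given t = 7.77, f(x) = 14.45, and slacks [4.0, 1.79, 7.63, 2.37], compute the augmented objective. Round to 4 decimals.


Step 1: Compute log-barrier.
ln values: [1.3863, 0.5822, 2.0321, 0.8629]
phi = -(1.3863 + 0.5822 + 2.0321 + 0.8629) = -4.8635
Step 2: Compute augmented objective.
t*f(x) = 7.77*14.45 = 112.2765
Total = 112.2765 - 4.8635 = 107.413
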